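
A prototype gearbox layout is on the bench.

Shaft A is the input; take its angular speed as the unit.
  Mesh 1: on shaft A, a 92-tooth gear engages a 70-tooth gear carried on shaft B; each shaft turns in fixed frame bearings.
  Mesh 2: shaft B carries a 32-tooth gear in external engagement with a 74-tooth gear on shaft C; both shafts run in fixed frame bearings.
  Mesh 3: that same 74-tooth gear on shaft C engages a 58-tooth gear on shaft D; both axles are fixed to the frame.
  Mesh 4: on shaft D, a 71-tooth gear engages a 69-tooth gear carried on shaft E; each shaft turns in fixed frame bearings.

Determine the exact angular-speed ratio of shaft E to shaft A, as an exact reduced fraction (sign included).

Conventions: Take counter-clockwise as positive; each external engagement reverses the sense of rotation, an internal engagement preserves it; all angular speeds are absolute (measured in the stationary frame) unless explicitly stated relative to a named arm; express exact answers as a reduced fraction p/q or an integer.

2272/3045

class = fixed-axis compound train [4 meshes; 4 ratios multiply, 4 sense flips]
mesh 1 [92T→70T]: running ratio 46/35, sense −
mesh 2 [32T→74T]: running ratio 736/1295, sense +
mesh 3 [74T→58T]: running ratio 736/1015, sense −
mesh 4 [71T→69T]: running ratio 2272/3045, sense +
ω_out/ω_in = 2272/3045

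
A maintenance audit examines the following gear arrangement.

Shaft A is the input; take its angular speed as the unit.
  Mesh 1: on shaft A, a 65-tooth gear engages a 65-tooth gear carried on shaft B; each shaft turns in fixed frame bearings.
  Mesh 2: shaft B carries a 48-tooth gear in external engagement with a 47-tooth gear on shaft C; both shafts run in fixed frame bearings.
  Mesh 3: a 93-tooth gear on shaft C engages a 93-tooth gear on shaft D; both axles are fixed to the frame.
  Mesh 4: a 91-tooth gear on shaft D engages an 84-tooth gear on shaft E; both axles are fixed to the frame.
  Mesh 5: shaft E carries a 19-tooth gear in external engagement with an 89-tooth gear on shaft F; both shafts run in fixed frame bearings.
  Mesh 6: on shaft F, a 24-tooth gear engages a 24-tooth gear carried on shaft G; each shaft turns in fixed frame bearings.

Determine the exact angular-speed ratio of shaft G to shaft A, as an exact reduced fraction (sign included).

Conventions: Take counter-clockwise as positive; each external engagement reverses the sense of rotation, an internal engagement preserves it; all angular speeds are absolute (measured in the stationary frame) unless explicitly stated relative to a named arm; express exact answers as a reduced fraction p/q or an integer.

988/4183

class = fixed-axis compound train [6 meshes; 6 ratios multiply, 6 sense flips]
mesh 1 [65T→65T]: running ratio 1, sense −
mesh 2 [48T→47T]: running ratio 48/47, sense +
mesh 3 [93T→93T]: running ratio 48/47, sense −
mesh 4 [91T→84T]: running ratio 52/47, sense +
mesh 5 [19T→89T]: running ratio 988/4183, sense −
mesh 6 [24T→24T]: running ratio 988/4183, sense +
ω_out/ω_in = 988/4183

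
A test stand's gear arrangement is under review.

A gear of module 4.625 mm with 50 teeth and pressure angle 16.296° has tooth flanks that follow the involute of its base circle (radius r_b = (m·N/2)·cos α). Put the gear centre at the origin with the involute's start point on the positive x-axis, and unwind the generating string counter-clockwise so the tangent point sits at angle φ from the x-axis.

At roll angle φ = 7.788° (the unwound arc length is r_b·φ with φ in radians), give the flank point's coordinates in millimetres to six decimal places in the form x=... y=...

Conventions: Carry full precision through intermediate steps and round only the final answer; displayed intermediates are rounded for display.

x=112.000249 y=0.092732

topology: single-mesh involute geometry — m = 4.625, N = 50
pitch radius r_p = m·N/2 = 4.625·50/2 = 115.625000
base radius r_b = r_p·cos α = 115.625000·cos 16.296° = 110.979752
roll angle φ = 7.788° = 0.13592624 rad
x = r_b·(cos φ + φ·sin φ) = 112.000249
y = r_b·(sin φ − φ·cos φ) = 0.092732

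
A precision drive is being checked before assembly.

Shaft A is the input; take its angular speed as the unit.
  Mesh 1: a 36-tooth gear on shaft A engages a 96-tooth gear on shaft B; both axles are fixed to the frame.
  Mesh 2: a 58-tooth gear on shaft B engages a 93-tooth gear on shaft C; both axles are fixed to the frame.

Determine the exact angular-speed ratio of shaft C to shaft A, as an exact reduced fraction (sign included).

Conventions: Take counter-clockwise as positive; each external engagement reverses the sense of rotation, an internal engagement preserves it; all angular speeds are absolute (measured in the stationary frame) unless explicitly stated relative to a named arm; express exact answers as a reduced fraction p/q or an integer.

29/124

class = fixed-axis compound train [2 meshes; 2 ratios multiply, 2 sense flips]
mesh 1 [36T→96T]: running ratio 3/8, sense −
mesh 2 [58T→93T]: running ratio 29/124, sense +
ω_out/ω_in = 29/124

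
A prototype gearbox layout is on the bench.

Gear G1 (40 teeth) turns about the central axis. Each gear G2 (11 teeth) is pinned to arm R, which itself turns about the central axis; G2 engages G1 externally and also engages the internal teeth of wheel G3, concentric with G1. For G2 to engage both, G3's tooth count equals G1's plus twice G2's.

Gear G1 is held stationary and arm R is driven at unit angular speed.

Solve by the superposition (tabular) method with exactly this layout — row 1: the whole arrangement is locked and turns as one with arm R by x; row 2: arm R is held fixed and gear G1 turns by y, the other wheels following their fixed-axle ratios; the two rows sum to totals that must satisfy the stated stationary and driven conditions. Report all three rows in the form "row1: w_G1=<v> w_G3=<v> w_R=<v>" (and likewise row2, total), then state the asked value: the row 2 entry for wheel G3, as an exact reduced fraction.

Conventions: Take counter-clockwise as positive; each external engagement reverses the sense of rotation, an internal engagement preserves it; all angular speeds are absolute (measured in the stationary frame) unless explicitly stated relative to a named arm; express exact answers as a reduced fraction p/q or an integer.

row1: w_G1=1 w_G3=1 w_R=1
row2: w_G1=-1 w_G3=20/31 w_R=0
total: w_G1=0 w_G3=51/31 w_R=1
asked value: 20/31

recognized (axles ride arm R): planetary set, 40/11/62 teeth
superposition row 1 [locked train]: every member turns x
row 2 (arm held, sun turns y): ω_ring = −(40/62)·y, ω_arm = 0
boundary: total ω_sun = x + y = 0 and total ω_arm = x = 1  ⇒  y = -1, x = 1
row 2 ring = −(40/62)·(-1) = 20/31
totals (row 1 + row 2): sun 1 + (-1) = 0, ring 1 + 20/31 = 51/31, arm 1 + 0 = 1
asked cell (row2, ring) = 20/31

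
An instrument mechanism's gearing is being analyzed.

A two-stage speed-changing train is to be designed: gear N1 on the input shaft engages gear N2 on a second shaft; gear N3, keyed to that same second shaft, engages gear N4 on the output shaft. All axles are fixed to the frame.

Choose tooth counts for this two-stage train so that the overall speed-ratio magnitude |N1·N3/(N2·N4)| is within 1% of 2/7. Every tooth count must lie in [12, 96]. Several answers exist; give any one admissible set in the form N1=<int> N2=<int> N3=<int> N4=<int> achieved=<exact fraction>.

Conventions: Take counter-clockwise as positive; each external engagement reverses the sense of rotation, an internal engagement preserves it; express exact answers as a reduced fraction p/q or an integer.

2-stage fixed-axis compound train for ratio 2/7
target = 2/7 in lowest terms: an exact hit needs N1·N3 = k·2 and N2·N4 = k·7 for one integer k, every count in [12, 96]; additionally prefer no 1:1 stage (N1 ≠ N2, N3 ≠ N4)
k = 1…71: no 1:1-free in-range split of k·2 and k·7 into factor pairs; take k = 72
k = 72: N1·N3 = 144 = 12·12, N2·N4 = 504 = 14·36
achieved = 12·12/(14·36) = 2/7; |achieved − target| = 0 ≤ 1/350 ✓

N1=12 N2=14 N3=12 N4=36 achieved=2/7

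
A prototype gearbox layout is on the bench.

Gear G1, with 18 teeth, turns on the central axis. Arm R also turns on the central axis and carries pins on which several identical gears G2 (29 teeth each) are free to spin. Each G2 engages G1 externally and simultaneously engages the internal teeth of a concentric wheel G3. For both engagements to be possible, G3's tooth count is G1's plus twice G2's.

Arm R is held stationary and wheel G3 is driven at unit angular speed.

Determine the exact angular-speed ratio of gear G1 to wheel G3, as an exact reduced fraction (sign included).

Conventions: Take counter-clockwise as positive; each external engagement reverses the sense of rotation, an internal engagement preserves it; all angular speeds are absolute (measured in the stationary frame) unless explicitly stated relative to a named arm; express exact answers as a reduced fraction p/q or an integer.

-38/9

class = planetary set [G3 = 18+2·29 = 76; Willis about the carrier]
ring teeth: 18 + 2·29 = 76
18(ω_sun−ω_arm) = −76(ω_ring−ω_arm),  ω_arm = 0, ω_ring = 1
ω_sun = 0 − (76/18)(1−0) = -38/9
ω_out/ω_in = -38/9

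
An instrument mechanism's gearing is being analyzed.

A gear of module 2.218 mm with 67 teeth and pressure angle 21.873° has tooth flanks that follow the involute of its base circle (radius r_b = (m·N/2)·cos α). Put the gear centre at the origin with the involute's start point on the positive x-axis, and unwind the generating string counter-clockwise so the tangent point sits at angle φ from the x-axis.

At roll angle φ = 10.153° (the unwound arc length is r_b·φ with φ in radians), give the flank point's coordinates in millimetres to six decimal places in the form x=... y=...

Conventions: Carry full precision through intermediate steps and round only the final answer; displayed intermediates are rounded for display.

x=70.028199 y=0.127494

class = single-mesh tooth geometry [base-circle involute, m = 2.218, 67T]
pitch radius r_p = m·N/2 = 2.218·67/2 = 74.303000
base radius r_b = r_p·cos α = 74.303000·cos 21.873° = 68.954069
roll angle φ = 10.153° = 0.17720328 rad
x = r_b·(cos φ + φ·sin φ) = 70.028199
y = r_b·(sin φ − φ·cos φ) = 0.127494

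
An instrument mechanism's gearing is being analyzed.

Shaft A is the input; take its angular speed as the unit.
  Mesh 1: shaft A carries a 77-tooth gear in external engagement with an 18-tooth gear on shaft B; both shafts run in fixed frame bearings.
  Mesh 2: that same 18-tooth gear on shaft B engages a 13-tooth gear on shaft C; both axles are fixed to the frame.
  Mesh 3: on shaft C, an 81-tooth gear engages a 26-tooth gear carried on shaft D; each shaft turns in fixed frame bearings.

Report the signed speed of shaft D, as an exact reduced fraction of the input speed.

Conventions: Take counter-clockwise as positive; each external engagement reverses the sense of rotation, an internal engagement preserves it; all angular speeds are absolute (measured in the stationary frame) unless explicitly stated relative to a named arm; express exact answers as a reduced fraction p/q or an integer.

3-mesh fixed-axis compound train (all bearings frame-fixed)
mesh 1 [77T→18T]: |ω|/ω_in = 1×77/18 = 77/18, sense flips to −
mesh 2 [18T→13T]: |ω|/ω_in = (77/18)×18/13 = 77/13, sense flips to +
mesh 3 [81T→26T]: |ω|/ω_in = (77/13)×81/26 = 6237/338, sense flips to −
signed output speed (× input speed) = -6237/338

-6237/338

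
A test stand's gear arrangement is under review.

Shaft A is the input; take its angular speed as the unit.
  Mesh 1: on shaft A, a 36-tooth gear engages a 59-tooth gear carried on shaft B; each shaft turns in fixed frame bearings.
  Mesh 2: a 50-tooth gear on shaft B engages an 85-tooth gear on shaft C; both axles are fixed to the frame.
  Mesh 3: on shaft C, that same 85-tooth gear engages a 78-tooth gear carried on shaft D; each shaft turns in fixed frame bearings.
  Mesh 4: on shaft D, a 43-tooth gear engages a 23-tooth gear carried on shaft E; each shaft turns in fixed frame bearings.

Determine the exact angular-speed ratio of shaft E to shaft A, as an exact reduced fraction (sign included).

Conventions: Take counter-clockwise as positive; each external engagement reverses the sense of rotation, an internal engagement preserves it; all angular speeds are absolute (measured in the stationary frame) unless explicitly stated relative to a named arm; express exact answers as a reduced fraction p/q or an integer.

class = fixed-axis compound train [4 meshes; 4 ratios multiply, 4 sense flips]
mesh 1 [36T→59T]: running ratio 36/59, sense −
mesh 2 [50T→85T]: running ratio 360/1003, sense +
mesh 3 [85T→78T]: running ratio 300/767, sense −
mesh 4 [43T→23T]: running ratio 12900/17641, sense +
ω_out/ω_in = 12900/17641

12900/17641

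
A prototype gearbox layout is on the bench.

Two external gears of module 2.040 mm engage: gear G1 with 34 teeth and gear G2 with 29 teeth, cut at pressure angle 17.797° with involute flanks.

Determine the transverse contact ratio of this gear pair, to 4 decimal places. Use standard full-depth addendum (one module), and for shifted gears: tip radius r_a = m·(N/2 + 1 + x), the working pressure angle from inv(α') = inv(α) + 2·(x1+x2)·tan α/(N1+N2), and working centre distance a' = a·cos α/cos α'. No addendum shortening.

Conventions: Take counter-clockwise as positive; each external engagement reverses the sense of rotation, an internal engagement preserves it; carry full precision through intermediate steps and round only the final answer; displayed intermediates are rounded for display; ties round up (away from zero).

topology: single-mesh involute geometry — m = 2.040, 34T/29T pair
base radii: r_b1 = 33.020402, r_b2 = 28.164461
tip radii: r_a1 = 36.720000, r_a2 = 31.620000
no profile shift: α' = α, a' = a
action lengths: √(r_a1²−r_b1²) = 16.062734, √(r_a2²−r_b2²) = 14.373154
base pitch p_b = π·m·cos α = 6.102156
CR = (16.062734 + 14.373154 − 64.260000·sin 17.79700°)/6.102156 = 1.769065
contact ratio ≈ 1.7691

1.7691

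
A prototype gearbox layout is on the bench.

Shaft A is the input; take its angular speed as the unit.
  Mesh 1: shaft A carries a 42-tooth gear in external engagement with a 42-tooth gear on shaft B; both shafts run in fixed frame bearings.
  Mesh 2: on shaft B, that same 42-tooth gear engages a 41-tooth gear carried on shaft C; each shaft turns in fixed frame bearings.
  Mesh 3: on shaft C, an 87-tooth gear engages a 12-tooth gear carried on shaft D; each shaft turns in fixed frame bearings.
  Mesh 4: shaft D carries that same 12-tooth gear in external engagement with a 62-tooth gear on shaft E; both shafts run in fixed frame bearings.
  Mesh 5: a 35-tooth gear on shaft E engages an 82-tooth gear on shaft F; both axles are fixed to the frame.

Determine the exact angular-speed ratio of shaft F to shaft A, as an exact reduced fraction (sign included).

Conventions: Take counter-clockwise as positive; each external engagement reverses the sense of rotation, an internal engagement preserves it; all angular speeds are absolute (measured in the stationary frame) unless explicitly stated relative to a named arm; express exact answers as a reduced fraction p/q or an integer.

class = fixed-axis compound train [5 meshes; 5 ratios multiply, 5 sense flips]
mesh 1 [42T→42T]: running ratio 1, sense −
mesh 2 [42T→41T]: running ratio 42/41, sense +
mesh 3 [87T→12T]: running ratio 609/82, sense −
mesh 4 [12T→62T]: running ratio 1827/1271, sense +
mesh 5 [35T→82T]: running ratio 63945/104222, sense −
ω_out/ω_in = -63945/104222

-63945/104222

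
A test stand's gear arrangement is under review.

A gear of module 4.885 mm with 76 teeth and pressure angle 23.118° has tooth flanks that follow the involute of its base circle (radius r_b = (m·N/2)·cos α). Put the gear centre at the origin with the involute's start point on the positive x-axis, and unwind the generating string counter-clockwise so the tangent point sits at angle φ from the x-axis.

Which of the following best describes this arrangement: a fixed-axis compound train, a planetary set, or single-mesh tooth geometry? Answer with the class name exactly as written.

single-mesh tooth geometry

topology: single-mesh involute geometry — m = 4.885, N = 76
classification: single-mesh tooth geometry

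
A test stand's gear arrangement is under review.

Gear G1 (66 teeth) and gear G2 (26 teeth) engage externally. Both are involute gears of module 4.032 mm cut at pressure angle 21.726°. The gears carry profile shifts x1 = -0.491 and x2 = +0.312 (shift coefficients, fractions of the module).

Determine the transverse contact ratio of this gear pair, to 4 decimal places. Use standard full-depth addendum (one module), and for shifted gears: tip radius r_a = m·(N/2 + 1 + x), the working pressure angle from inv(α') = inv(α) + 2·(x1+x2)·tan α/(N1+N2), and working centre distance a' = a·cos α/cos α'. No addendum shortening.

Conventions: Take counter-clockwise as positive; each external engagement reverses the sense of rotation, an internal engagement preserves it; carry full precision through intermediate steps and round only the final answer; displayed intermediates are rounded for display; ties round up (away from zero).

topology: single-mesh involute geometry — m = 4.032, 66T/26T pair
base radii: r_b1 = 123.604326, r_b2 = 48.692613
tip radii: r_a1 = 135.108288, r_a2 = 57.705984
inv(α') = inv(21.726°) + 2·(-0.491+0.312)·tan α/(66+26) = 0.01773326  ⇒  α' = 21.14984°
a' = a·cos α / cos α' = 185.4720·cos 21.726°/cos 21.14984° = 184.741089
action lengths: √(r_a1²−r_b1²) = 54.554744, √(r_a2²−r_b2²) = 30.967887
base pitch p_b = π·m·cos α = 11.767104
CR = (54.554744 + 30.967887 − 184.741089·sin 21.14984°)/11.767104 = 1.603329
contact ratio ≈ 1.6033

1.6033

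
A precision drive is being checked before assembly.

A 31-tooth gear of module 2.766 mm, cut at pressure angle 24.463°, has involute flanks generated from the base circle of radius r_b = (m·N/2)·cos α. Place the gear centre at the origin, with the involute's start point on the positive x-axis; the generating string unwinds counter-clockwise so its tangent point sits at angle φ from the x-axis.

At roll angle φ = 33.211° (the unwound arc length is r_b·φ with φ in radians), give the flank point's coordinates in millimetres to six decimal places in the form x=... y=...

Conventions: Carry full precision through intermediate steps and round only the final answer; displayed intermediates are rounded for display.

topology: single-mesh involute geometry — m = 2.766, N = 31
pitch radius r_p = m·N/2 = 2.766·31/2 = 42.873000
base radius r_b = r_p·cos α = 42.873000·cos 24.463° = 39.024243
roll angle φ = 33.211° = 0.57964130 rad
x = r_b·(cos φ + φ·sin φ) = 45.039539
y = r_b·(sin φ − φ·cos φ) = 2.449226

x=45.039539 y=2.449226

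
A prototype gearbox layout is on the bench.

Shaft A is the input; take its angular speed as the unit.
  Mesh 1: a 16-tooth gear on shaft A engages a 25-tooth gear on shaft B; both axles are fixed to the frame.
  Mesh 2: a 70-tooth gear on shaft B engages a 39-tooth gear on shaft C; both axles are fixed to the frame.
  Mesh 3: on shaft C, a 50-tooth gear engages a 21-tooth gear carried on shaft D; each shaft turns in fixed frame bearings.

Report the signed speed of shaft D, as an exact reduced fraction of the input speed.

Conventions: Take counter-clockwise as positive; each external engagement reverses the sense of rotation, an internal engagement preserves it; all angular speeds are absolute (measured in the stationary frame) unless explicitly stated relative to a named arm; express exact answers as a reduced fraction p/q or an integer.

-320/117

3-mesh fixed-axis compound train (all bearings frame-fixed)
mesh 1 [16T→25T]: |ω|/ω_in = 1×16/25 = 16/25, sense flips to −
mesh 2 [70T→39T]: |ω|/ω_in = (16/25)×70/39 = 224/195, sense flips to +
mesh 3 [50T→21T]: |ω|/ω_in = (224/195)×50/21 = 320/117, sense flips to −
signed output speed (× input speed) = -320/117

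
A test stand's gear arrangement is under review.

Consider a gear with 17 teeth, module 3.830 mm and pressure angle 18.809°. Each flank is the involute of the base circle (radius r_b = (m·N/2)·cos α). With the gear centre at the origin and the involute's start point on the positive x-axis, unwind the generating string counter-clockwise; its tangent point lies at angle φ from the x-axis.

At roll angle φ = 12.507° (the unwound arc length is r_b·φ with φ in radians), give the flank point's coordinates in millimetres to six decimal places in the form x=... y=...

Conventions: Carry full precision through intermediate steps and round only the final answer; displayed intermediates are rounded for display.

topology: single-mesh involute geometry — m = 3.830, N = 17
pitch radius r_p = m·N/2 = 3.830·17/2 = 32.555000
base radius r_b = r_p·cos α = 32.555000·cos 18.809° = 30.816518
roll angle φ = 12.507° = 0.21828833 rad
x = r_b·(cos φ + φ·sin φ) = 31.541996
y = r_b·(sin φ − φ·cos φ) = 0.106337

x=31.541996 y=0.106337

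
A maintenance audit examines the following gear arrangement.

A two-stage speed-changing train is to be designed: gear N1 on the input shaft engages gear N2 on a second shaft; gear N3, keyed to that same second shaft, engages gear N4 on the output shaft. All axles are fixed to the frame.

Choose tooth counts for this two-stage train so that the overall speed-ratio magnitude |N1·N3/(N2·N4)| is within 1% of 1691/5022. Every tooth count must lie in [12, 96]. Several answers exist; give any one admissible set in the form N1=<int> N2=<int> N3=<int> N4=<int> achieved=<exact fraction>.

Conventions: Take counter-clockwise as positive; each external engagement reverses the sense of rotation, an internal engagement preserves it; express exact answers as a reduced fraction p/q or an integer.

topology: fixed-axis compound train — 2 stages, target 1691/5022
target = 1691/5022 in lowest terms: an exact hit needs N1·N3 = k·1691 and N2·N4 = k·5022 for one integer k, every count in [12, 96]; additionally prefer no 1:1 stage (N1 ≠ N2, N3 ≠ N4)
k = 1: N1·N3 = 1691 = 19·89, N2·N4 = 5022 = 54·93
achieved = 19·89/(54·93) = 1691/5022; |achieved − target| = 0 ≤ 1691/502200 ✓

N1=19 N2=54 N3=89 N4=93 achieved=1691/5022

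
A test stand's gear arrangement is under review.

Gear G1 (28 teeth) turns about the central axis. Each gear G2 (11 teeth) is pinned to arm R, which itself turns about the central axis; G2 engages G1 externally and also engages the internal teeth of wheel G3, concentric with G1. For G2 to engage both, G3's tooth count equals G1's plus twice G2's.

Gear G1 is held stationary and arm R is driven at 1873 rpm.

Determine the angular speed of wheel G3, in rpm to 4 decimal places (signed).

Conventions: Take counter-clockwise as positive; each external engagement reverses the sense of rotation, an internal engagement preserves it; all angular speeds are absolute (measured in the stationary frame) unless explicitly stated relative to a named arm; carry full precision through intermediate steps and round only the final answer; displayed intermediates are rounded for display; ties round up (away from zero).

topology: planetary set — G1 28T / G2 11T / G3 50T, arm = carrier (Willis)
normalise by the input: solve with ω_arm = 1, then scale by 1873 rpm
ring teeth: 28 + 2·11 = 50
28(ω_sun−ω_arm) = −50(ω_ring−ω_arm),  ω_sun = 0, ω_arm = 1
ω_ring = 1 − (28/50)(0−1) = 39/25
scale: ω_ring = 39/25 × 1873 rpm = +2921.8800 rpm

+2921.8800 rpm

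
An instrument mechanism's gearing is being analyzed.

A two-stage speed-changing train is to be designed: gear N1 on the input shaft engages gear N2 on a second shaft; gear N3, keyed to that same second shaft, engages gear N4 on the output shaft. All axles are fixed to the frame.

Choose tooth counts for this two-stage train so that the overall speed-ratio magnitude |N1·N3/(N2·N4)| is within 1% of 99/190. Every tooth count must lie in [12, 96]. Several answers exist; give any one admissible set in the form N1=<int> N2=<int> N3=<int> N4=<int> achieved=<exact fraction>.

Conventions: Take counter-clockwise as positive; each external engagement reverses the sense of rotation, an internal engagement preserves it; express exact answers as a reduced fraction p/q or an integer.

design class (target 99/190): fixed-axis compound train
target = 99/190 in lowest terms: an exact hit needs N1·N3 = k·99 and N2·N4 = k·190 for one integer k, every count in [12, 96]; additionally prefer no 1:1 stage (N1 ≠ N2, N3 ≠ N4)
k = 1…3: no 1:1-free in-range split of k·99 and k·190 into factor pairs; take k = 4
k = 4: N1·N3 = 396 = 12·33, N2·N4 = 760 = 19·40
achieved = 12·33/(19·40) = 99/190; |achieved − target| = 0 ≤ 99/19000 ✓

N1=12 N2=19 N3=33 N4=40 achieved=99/190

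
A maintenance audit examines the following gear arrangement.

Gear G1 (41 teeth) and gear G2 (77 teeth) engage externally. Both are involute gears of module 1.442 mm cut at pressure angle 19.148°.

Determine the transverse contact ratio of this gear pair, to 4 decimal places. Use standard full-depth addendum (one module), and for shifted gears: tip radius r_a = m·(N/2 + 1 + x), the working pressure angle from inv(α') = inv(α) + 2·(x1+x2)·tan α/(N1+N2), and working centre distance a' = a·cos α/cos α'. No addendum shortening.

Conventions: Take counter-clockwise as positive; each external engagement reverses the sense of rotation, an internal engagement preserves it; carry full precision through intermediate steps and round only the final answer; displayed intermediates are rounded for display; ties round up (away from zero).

1.8184

recognized (one external pair, fixed centres): single-mesh tooth geometry, m = 1.442, N1 = 41, N2 = 77
base radii: r_b1 = 27.925521, r_b2 = 52.445492
tip radii: r_a1 = 31.003000, r_a2 = 56.959000
no profile shift: α' = α, a' = a
action lengths: √(r_a1²−r_b1²) = 13.466672, √(r_a2²−r_b2²) = 22.221568
base pitch p_b = π·m·cos α = 4.279542
CR = (13.466672 + 22.221568 − 85.078000·sin 19.14800°)/4.279542 = 1.818385
contact ratio ≈ 1.8184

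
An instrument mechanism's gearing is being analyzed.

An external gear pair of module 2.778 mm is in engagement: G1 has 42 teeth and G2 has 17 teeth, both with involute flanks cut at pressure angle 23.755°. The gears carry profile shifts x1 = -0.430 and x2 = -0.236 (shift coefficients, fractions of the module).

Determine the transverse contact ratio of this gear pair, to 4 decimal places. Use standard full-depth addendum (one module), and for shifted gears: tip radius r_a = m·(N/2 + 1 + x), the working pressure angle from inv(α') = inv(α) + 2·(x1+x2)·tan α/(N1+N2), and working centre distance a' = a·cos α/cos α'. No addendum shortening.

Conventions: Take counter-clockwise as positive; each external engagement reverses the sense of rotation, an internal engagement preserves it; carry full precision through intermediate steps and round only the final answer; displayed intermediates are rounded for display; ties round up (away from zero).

class = single-mesh tooth geometry [involute pair 42T × 17T, m = 2.778]
base radii: r_b1 = 53.395391, r_b2 = 21.612420
tip radii: r_a1 = 59.921460, r_a2 = 25.735392
inv(α') = inv(23.755°) + 2·(-0.430-0.236)·tan α/(42+17) = 0.01557558  ⇒  α' = 20.28583°
a' = a·cos α / cos α' = 81.9510·cos 23.755°/cos 20.28583° = 79.967840
action lengths: √(r_a1²−r_b1²) = 27.194000, √(r_a2²−r_b2²) = 13.971890
base pitch p_b = π·m·cos α = 7.987932
CR = (27.194000 + 13.971890 − 79.967840·sin 20.28583°)/7.987932 = 1.682631
contact ratio ≈ 1.6826

1.6826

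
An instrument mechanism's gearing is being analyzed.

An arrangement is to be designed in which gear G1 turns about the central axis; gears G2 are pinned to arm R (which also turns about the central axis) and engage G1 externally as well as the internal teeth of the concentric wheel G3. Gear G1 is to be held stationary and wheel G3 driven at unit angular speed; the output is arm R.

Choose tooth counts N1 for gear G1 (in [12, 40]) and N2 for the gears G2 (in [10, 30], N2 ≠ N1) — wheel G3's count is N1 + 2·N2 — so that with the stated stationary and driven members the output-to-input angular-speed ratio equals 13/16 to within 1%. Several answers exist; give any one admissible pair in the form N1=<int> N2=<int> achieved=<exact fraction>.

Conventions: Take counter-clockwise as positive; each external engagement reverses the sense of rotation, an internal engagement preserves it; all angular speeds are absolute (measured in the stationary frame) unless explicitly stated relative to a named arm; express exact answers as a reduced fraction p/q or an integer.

N1=12 N2=20 achieved=13/16

planetary set to be sized for 13/16 (Willis relation)
Willis with ω_sun = 0: ω_arm/ω_ring = N3/(N1+N3); set equal to 13/16  ⇒  N3/N1 = (13/16)/(1 − 13/16) = 13/3
N3 = N1 + 2·N2  ⇒  N2/N1 = (N3/N1 − 1)/2 = (13/3 − 1)/2 = 5/3
smallest multiple with N1 ≥ 12 and N2 ≥ 10: k = 4  ⇒  N1 = 4·3 = 12, N2 = 4·5 = 20 (N1 ≤ 40, N2 ≤ 30, N2 ≠ N1 ✓), N3 = 12 + 2·20 = 52
check: N3/(N1+N3) with N1 = 12, N3 = 52 gives 13/16; |achieved − target| = 0 ≤ 13/1600 ✓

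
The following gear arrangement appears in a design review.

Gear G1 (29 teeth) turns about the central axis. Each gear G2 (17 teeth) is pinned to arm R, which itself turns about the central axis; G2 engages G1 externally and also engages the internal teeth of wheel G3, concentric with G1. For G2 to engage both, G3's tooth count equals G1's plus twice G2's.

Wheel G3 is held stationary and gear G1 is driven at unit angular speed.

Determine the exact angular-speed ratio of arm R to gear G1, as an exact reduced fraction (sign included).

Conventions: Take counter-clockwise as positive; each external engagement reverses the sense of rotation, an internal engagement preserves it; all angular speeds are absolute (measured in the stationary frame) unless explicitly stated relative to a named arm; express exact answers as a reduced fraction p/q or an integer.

class = planetary set [G3 = 29+2·17 = 63; Willis about the carrier]
ring teeth: 29 + 2·17 = 63
29(ω_sun−ω_arm) = −63(ω_ring−ω_arm),  ω_ring = 0, ω_sun = 1
29(1−ω_arm) = −63(0−ω_arm)  ⇒  92·ω_arm = 29  ⇒  ω_arm = 29/92
ω_out/ω_in = 29/92

29/92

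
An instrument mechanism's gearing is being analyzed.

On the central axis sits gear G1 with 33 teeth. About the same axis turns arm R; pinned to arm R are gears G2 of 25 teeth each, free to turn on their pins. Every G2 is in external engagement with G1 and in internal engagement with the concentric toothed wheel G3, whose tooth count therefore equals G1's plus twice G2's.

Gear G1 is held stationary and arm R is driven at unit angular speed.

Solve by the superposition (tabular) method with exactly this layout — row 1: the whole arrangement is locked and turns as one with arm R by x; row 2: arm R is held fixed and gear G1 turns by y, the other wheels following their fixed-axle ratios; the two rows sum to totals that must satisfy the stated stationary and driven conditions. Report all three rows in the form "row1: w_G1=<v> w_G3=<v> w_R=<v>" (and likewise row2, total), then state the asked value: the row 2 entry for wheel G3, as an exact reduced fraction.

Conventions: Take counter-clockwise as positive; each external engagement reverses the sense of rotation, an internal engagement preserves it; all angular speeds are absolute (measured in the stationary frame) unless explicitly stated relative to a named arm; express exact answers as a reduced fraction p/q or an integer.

topology: planetary set — G1 33T / G2 25T / G3 83T, arm = carrier (Willis)
superposition row 1 [locked train]: every member turns x
row 2 (arm held, sun turns y): ω_ring = −(33/83)·y, ω_arm = 0
boundary: total ω_sun = x + y = 0 and total ω_arm = x = 1  ⇒  y = -1, x = 1
row 2 ring = −(33/83)·(-1) = 33/83
totals (row 1 + row 2): sun 1 + (-1) = 0, ring 1 + 33/83 = 116/83, arm 1 + 0 = 1
asked cell (row2, ring) = 33/83

row1: w_G1=1 w_G3=1 w_R=1
row2: w_G1=-1 w_G3=33/83 w_R=0
total: w_G1=0 w_G3=116/83 w_R=1
asked value: 33/83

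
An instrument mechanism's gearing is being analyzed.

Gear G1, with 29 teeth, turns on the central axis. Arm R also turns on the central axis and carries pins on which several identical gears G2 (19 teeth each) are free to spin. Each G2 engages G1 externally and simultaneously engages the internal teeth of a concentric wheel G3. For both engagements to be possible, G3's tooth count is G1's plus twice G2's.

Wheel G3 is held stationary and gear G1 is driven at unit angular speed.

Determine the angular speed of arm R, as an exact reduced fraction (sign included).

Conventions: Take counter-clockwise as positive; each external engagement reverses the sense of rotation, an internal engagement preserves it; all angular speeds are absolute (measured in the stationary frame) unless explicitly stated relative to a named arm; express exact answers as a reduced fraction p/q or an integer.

29/96

recognized (axles ride arm R): planetary set, 29/19/67 teeth
ring teeth: 29 + 2·19 = 67
29(ω_sun−ω_arm) = −67(ω_ring−ω_arm),  ω_ring = 0, ω_sun = 1
29(1−ω_arm) = −67(0−ω_arm)  ⇒  96·ω_arm = 29  ⇒  ω_arm = 29/96
exact speed ratio = 29/96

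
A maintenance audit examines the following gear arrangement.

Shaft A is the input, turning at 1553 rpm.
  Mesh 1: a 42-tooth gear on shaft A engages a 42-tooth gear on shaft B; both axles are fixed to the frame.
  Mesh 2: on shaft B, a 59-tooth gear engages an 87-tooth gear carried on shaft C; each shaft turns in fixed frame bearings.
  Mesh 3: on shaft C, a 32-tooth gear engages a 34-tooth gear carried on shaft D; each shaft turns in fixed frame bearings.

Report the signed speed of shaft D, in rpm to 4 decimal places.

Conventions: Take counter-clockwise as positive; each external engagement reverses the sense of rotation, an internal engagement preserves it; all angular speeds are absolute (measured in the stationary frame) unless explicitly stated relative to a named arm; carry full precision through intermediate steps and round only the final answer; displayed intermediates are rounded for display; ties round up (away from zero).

topology: fixed-axis compound train — 3 meshes, A→D
mesh 1 [42T→42T]: ω = 1553.0000×42/42 = 1553.0000 rpm, sense flips to −
mesh 2 [59T→87T]: ω = 1553.0000×59/87 = 1053.1839 rpm, sense flips to +
mesh 3 [32T→34T]: ω = 1053.1839×32/34 = 991.2319 rpm, sense flips to −
signed output speed = -991.2319 rpm

-991.2319 rpm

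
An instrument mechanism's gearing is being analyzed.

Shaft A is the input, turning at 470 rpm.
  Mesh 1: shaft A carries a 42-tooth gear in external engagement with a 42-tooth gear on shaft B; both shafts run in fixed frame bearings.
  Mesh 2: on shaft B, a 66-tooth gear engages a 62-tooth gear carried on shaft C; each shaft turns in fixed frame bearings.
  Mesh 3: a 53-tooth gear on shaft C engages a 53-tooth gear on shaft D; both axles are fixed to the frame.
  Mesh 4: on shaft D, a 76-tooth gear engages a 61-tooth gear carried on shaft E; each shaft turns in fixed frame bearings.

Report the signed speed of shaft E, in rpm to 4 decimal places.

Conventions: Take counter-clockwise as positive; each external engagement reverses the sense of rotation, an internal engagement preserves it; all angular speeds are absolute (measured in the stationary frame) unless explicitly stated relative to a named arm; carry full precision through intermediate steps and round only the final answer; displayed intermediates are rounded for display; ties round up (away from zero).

+623.3527 rpm

4-mesh fixed-axis compound train (all bearings frame-fixed)
mesh 1 [42T→42T]: ω = 470.0000×42/42 = 470.0000 rpm, sense flips to −
mesh 2 [66T→62T]: ω = 470.0000×66/62 = 500.3226 rpm, sense flips to +
mesh 3 [53T→53T]: ω = 500.3226×53/53 = 500.3226 rpm, sense flips to −
mesh 4 [76T→61T]: ω = 500.3226×76/61 = 623.3527 rpm, sense flips to +
signed output speed = +623.3527 rpm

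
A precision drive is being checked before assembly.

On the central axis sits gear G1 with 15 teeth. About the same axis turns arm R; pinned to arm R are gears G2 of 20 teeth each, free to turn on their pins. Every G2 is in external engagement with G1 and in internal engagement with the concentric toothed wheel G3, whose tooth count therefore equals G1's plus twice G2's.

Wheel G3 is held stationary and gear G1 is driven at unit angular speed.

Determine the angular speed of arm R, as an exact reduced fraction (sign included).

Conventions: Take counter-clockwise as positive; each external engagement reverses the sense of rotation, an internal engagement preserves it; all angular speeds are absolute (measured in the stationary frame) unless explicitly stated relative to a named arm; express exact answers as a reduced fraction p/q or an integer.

3/14

topology: planetary set — G1 15T / G2 20T / G3 55T, arm = carrier (Willis)
ring teeth: 15 + 2·20 = 55
15(ω_sun−ω_arm) = −55(ω_ring−ω_arm),  ω_ring = 0, ω_sun = 1
15(1−ω_arm) = −55(0−ω_arm)  ⇒  70·ω_arm = 15  ⇒  ω_arm = 3/14
exact speed ratio = 3/14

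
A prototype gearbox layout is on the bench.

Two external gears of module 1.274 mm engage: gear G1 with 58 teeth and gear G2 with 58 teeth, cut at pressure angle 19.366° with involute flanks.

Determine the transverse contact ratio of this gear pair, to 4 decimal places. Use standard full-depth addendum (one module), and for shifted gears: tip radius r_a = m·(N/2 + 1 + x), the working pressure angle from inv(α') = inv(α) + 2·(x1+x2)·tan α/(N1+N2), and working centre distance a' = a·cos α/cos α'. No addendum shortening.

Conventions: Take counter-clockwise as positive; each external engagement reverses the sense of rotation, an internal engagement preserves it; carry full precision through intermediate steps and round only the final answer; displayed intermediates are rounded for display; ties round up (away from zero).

class = single-mesh tooth geometry [involute pair 58T × 58T, m = 1.274]
base radii: r_b1 = 34.855581, r_b2 = 34.855581
tip radii: r_a1 = 38.220000, r_a2 = 38.220000
no profile shift: α' = α, a' = a
action lengths: √(r_a1²−r_b1²) = 15.679825, √(r_a2²−r_b2²) = 15.679825
base pitch p_b = π·m·cos α = 3.775932
CR = (15.679825 + 15.679825 − 73.892000·sin 19.36600°)/3.775932 = 1.815965
contact ratio ≈ 1.8160

1.8160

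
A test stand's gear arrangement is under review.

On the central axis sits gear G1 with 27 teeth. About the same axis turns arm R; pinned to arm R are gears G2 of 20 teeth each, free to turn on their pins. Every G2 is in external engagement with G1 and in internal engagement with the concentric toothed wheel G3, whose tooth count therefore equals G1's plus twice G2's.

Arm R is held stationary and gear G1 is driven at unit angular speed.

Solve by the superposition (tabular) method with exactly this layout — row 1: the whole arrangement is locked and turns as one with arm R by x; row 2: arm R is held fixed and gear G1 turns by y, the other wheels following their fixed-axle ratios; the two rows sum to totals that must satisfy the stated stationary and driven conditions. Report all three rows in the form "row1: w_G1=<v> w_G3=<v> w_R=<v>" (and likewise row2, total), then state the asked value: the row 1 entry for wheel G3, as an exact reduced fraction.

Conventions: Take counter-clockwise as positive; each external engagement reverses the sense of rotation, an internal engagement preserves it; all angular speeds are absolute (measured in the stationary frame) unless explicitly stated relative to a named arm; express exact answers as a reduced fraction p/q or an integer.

row1: w_G1=0 w_G3=0 w_R=0
row2: w_G1=1 w_G3=-27/67 w_R=0
total: w_G1=1 w_G3=-27/67 w_R=0
asked value: 0

topology: planetary set — G1 27T / G2 20T / G3 67T, arm = carrier (Willis)
row 1 — lock + rotate with arm: ω_sun = ω_ring = ω_arm = x
row 2 (arm held, sun turns y): ω_ring = −(27/67)·y, ω_arm = 0
boundary: total ω_arm = x = 0 and total ω_sun = x + y = 1  ⇒  y = 1, x = 0
row 2 ring = −(27/67)·1 = -27/67
totals (row 1 + row 2): sun 0 + 1 = 1, ring 0 + (-27/67) = -27/67, arm 0 + 0 = 0
asked cell (row1, ring) = 0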